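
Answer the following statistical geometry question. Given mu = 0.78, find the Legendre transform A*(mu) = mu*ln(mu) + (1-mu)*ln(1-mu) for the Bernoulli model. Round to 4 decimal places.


Legendre transform for Bernoulli:
A*(mu) = mu*log(mu) + (1-mu)*log(1-mu).
mu = 0.78, 1-mu = 0.22.
mu*log(mu) = 0.78*log(0.78) = -0.1938.
(1-mu)*log(1-mu) = 0.22*log(0.22) = -0.333108.
A* = -0.1938 + -0.333108 = -0.5269

-0.5269


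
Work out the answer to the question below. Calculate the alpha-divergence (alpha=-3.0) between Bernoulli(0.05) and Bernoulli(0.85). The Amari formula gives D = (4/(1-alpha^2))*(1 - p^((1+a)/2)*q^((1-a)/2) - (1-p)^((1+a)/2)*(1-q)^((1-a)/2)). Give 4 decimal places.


Amari alpha-divergence:
D = (4/(1-alpha^2))*(1 - p^((1+a)/2)*q^((1-a)/2) - (1-p)^((1+a)/2)*(1-q)^((1-a)/2)).
alpha = -3.0, p = 0.05, q = 0.85.
e1 = (1+alpha)/2 = -1.0, e2 = (1-alpha)/2 = 2.0.
t1 = p^e1 * q^e2 = 0.05^-1.0 * 0.85^2.0 = 14.45.
t2 = (1-p)^e1 * (1-q)^e2 = 0.95^-1.0 * 0.15^2.0 = 0.023684.
4/(1-alpha^2) = -0.5.
D = -0.5*(1 - 14.45 - 0.023684) = 6.7368

6.7368


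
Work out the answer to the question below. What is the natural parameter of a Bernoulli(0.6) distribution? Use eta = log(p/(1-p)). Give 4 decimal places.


Natural parameter for Bernoulli: eta = log(p/(1-p)).
p = 0.6, 1-p = 0.4.
p/(1-p) = 1.5.
eta = log(1.5) = 0.4055

0.4055


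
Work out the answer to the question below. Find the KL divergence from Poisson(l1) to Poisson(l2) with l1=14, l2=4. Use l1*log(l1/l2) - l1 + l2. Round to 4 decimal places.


KL divergence for Poisson:
KL = l1*log(l1/l2) - l1 + l2.
l1 = 14, l2 = 4.
log(14/4) = 1.252763.
l1*log(l1/l2) = 14 * 1.252763 = 17.538682.
KL = 17.538682 - 14 + 4 = 7.5387

7.5387


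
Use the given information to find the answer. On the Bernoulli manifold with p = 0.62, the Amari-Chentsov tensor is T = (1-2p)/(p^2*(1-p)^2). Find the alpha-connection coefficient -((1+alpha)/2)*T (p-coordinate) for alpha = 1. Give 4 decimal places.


Skewness (Amari-Chentsov) tensor: T = (1-2p)/(p^2*(1-p)^2).
p = 0.62, 1-2p = -0.24, p^2 = 0.3844, (1-p)^2 = 0.1444.
T = -0.24/(0.3844 * 0.1444) = -4.323751.
In the p-coordinate, Gamma^(alpha) = Gamma^(0) - (alpha/2)*T with Gamma^(0) = (1/2)*g'(p) = -T/2,
so Gamma^(alpha) = -((1+alpha)/2)*T.
alpha = 1, -(1+alpha)/2 = -1.0.
Gamma = -1.0 * -4.323751 = 4.3238

4.3238


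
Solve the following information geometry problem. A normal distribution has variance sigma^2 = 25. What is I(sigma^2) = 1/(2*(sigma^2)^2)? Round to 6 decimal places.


Fisher information for variance: I(sigma^2) = 1/(2*sigma^4).
sigma^2 = 25, so sigma^4 = 625.
I = 1/(2*625) = 1/1250 = 0.000800

0.000800


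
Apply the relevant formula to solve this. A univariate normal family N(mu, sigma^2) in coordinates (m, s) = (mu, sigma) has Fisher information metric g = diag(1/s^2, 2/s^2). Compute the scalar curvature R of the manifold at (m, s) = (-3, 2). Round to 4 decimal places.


The metric has the form g = (A dm^2 + B ds^2)/s^2 with A = 1, B = 2.
Substitute u = sqrt(A/B)*m: g = B*(du^2 + ds^2)/s^2, i.e. B times the
Poincare upper half-plane metric, which has constant Gaussian curvature -1.
Scaling a 2D metric by a constant c divides the Gaussian curvature by c,
so K = -1/B = -1/(2) = -0.5000 everywhere (the point (m, s) = (-3, 2) is irrelevant:
the curvature is constant).
Scalar curvature in dimension 2: R = 2K = -2/(2) = -1.0000.

-1.0000


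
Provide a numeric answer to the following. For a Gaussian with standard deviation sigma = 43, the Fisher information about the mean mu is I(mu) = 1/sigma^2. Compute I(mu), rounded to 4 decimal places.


The Fisher information for the mean of a normal distribution is I(mu) = 1/sigma^2.
sigma = 43, so sigma^2 = 1849.
I(mu) = 1/1849 = 0.0005

0.0005


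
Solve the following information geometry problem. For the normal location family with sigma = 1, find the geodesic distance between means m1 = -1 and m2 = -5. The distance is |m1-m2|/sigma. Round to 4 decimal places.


On the fixed-variance normal subfamily, geodesic distance = |m1-m2|/sigma.
|-1 - -5| = 4.
sigma = 1.
d = 4/1 = 4.0000

4.0000


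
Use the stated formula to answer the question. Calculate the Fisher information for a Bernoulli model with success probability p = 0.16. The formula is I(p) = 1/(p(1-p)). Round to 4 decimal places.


For Bernoulli(p), Fisher information is I(p) = 1/(p*(1-p)).
p = 0.16, 1-p = 0.84.
p*(1-p) = 0.1344.
I(p) = 1/0.1344 = 7.4405

7.4405


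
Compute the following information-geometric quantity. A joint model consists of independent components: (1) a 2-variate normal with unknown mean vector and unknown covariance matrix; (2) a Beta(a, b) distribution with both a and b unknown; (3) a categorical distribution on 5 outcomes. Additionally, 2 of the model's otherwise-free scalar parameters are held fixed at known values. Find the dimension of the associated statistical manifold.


The dimension of a statistical manifold equals the number of free
(independent) real parameters of the model. For a product of independent
blocks the parameter counts add.
- 2-variate normal: 2 (mean) + 2*3/2 = 3 (symmetric covariance) = 5.
- Beta (a, b): 2.
- categorical on 5 outcomes (probabilities sum to 1): 5-1 = 4.
Total = 5 + 2 + 4 = 11.
2 parameter(s) fixed at known values: 11 - 2 = 9.
Dimension = 9

9


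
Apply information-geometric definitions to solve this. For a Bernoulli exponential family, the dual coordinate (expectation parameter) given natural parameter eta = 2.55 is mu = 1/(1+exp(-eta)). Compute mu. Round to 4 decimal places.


Dual coordinate (expectation parameter) for Bernoulli:
mu = 1/(1+exp(-eta)).
eta = 2.55.
exp(-eta) = exp(-2.55) = 0.078082.
mu = 1/(1+0.078082) = 0.9276

0.9276


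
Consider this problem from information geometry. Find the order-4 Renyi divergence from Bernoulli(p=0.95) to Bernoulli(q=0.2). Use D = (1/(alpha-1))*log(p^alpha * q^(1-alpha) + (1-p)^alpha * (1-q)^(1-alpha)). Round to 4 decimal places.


Renyi divergence of order alpha between Bernoulli distributions:
D = (1/(alpha-1))*log(p^alpha * q^(1-alpha) + (1-p)^alpha * (1-q)^(1-alpha)).
alpha = 4, p = 0.95, q = 0.2.
p^alpha * q^(1-alpha) = 0.95^4 * 0.2^-3 = 101.813281.
(1-p)^alpha * (1-q)^(1-alpha) = 0.05^4 * 0.8^-3 = 1.2e-05.
sum = 101.813281 + 1.2e-05 = 101.813293.
D = (1/3)*log(101.813293) = 1.5410

1.5410


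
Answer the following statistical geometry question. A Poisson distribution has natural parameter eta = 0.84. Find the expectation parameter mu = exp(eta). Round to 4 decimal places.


Expectation parameter for Poisson exponential family:
mu = exp(eta).
eta = 0.84.
mu = exp(0.84) = 2.3164

2.3164


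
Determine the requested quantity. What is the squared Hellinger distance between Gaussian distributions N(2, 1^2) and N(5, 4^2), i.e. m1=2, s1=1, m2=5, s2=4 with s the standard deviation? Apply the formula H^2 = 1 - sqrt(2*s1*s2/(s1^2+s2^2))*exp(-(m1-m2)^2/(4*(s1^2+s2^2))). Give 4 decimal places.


Squared Hellinger distance for Gaussians:
H^2 = 1 - sqrt(2*s1*s2/(s1^2+s2^2)) * exp(-(m1-m2)^2/(4*(s1^2+s2^2))).
s1^2 = 1, s2^2 = 16, s1^2+s2^2 = 17.
sqrt(2*1*4/(17)) = 0.685994.
(m1-m2)^2 = (-3)^2 = 9.
exp(-9/(4*17)) = exp(-0.132353) = 0.876032.
H^2 = 1 - 0.685994*0.876032 = 0.3990

0.3990


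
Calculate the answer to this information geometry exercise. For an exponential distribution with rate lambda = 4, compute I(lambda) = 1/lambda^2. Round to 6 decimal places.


Fisher information for exponential: I(lambda) = 1/lambda^2.
lambda = 4, lambda^2 = 16.
I = 1/16 = 0.062500

0.062500


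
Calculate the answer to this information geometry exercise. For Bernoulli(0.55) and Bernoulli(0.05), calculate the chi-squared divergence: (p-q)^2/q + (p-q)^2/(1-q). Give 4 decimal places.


Chi-squared divergence between Bernoulli distributions:
chi^2 = (p-q)^2/q + (p-q)^2/(1-q).
p = 0.55, q = 0.05, p-q = 0.5.
(p-q)^2 = 0.25.
term1 = 0.25/0.05 = 5.0.
term2 = 0.25/0.95 = 0.263158.
chi^2 = 5.0 + 0.263158 = 5.2632

5.2632


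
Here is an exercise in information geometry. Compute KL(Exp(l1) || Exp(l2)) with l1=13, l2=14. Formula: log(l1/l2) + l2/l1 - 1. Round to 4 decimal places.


KL divergence for exponential family:
KL = log(l1/l2) + l2/l1 - 1.
log(13/14) = -0.074108.
14/13 = 1.076923.
KL = -0.074108 + 1.076923 - 1 = 0.0028

0.0028


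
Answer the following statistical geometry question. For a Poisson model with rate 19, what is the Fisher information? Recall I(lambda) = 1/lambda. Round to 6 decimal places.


Fisher information for Poisson: I(lambda) = 1/lambda.
lambda = 19.
I(lambda) = 1/19 = 0.052632

0.052632


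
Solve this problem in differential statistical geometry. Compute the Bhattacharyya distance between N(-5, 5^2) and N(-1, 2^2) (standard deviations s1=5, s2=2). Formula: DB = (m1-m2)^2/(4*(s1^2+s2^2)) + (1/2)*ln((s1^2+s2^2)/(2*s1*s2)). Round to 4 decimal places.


Bhattacharyya distance between two Gaussians:
DB = (m1-m2)^2/(4*(s1^2+s2^2)) + (1/2)*ln((s1^2+s2^2)/(2*s1*s2)).
(m1-m2)^2 = (-4)^2 = 16.
s1^2+s2^2 = 25 + 4 = 29.
term1 = 16/116 = 0.137931.
term2 = 0.5*ln(29/20.0) = 0.185782.
DB = 0.137931 + 0.185782 = 0.3237

0.3237


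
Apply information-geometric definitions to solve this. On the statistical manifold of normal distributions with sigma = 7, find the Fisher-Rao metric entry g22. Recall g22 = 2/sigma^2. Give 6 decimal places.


For the 2-parameter normal family, the Fisher metric has:
  g11 = 1/sigma^2, g22 = 2/sigma^2.
sigma = 7, sigma^2 = 49.
g22 = 0.040816

0.040816


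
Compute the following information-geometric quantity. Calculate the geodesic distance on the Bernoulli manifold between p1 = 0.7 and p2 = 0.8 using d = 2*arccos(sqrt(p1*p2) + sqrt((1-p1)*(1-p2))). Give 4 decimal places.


Geodesic distance on Bernoulli manifold:
d(p1,p2) = 2*arccos(sqrt(p1*p2) + sqrt((1-p1)*(1-p2))).
sqrt(p1*p2) = sqrt(0.7*0.8) = 0.748331.
sqrt((1-p1)*(1-p2)) = sqrt(0.3*0.2) = 0.244949.
arg = 0.748331 + 0.244949 = 0.99328.
d = 2*arccos(0.99328) = 0.2320

0.2320


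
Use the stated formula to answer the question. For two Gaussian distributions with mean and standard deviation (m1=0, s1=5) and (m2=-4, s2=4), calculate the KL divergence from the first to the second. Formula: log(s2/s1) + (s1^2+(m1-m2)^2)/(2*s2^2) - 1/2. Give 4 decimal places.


KL divergence between normal distributions:
KL = log(s2/s1) + (s1^2 + (m1-m2)^2)/(2*s2^2) - 1/2.
log(4/5) = -0.223144.
(5^2 + (0--4)^2)/(2*4^2) = (25 + 16)/32 = 1.28125.
KL = -0.223144 + 1.28125 - 0.5 = 0.5581

0.5581


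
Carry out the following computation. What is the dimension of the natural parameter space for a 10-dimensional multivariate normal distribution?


Exponential family dimension calculation:
For 10-dim MVN: mean has 10 params, covariance has 10*11/2 = 55 unique entries.
Total dim = 10 + 55 = 65.

65


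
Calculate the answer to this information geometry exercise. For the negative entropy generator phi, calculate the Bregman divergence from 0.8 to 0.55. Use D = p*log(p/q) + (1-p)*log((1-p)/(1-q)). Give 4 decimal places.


Bregman divergence with negative entropy generator:
D = p*log(p/q) + (1-p)*log((1-p)/(1-q)).
p = 0.8, q = 0.55.
p*log(p/q) = 0.8*log(0.8/0.55) = 0.299755.
(1-p)*log((1-p)/(1-q)) = 0.2*log(0.2/0.45) = -0.162186.
D = 0.299755 + -0.162186 = 0.1376

0.1376


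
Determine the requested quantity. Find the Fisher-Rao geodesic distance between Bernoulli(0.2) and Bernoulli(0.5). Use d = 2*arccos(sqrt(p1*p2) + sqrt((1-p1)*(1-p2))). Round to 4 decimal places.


Geodesic distance on Bernoulli manifold:
d(p1,p2) = 2*arccos(sqrt(p1*p2) + sqrt((1-p1)*(1-p2))).
sqrt(p1*p2) = sqrt(0.2*0.5) = 0.316228.
sqrt((1-p1)*(1-p2)) = sqrt(0.8*0.5) = 0.632456.
arg = 0.316228 + 0.632456 = 0.948683.
d = 2*arccos(0.948683) = 0.6435

0.6435


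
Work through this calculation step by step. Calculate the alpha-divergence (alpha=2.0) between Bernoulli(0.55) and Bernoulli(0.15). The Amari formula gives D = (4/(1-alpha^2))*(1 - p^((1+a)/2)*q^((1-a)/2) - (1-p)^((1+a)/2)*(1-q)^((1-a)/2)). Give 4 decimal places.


Amari alpha-divergence:
D = (4/(1-alpha^2))*(1 - p^((1+a)/2)*q^((1-a)/2) - (1-p)^((1+a)/2)*(1-q)^((1-a)/2)).
alpha = 2.0, p = 0.55, q = 0.15.
e1 = (1+alpha)/2 = 1.5, e2 = (1-alpha)/2 = -0.5.
t1 = p^e1 * q^e2 = 0.55^1.5 * 0.15^-0.5 = 1.05317.
t2 = (1-p)^e1 * (1-q)^e2 = 0.45^1.5 * 0.85^-0.5 = 0.327423.
4/(1-alpha^2) = -1.333333.
D = -1.333333*(1 - 1.05317 - 0.327423) = 0.5075

0.5075


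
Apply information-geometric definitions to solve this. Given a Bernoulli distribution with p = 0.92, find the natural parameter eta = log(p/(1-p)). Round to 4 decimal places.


Natural parameter for Bernoulli: eta = log(p/(1-p)).
p = 0.92, 1-p = 0.08.
p/(1-p) = 11.5.
eta = log(11.5) = 2.4423

2.4423


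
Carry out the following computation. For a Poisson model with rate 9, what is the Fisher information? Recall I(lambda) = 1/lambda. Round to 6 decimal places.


Fisher information for Poisson: I(lambda) = 1/lambda.
lambda = 9.
I(lambda) = 1/9 = 0.111111

0.111111


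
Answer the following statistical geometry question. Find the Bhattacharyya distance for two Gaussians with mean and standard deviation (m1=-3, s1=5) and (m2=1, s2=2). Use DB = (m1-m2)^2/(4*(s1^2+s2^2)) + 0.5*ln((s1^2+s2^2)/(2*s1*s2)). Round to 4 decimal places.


Bhattacharyya distance between two Gaussians:
DB = (m1-m2)^2/(4*(s1^2+s2^2)) + (1/2)*ln((s1^2+s2^2)/(2*s1*s2)).
(m1-m2)^2 = (-4)^2 = 16.
s1^2+s2^2 = 25 + 4 = 29.
term1 = 16/116 = 0.137931.
term2 = 0.5*ln(29/20.0) = 0.185782.
DB = 0.137931 + 0.185782 = 0.3237

0.3237


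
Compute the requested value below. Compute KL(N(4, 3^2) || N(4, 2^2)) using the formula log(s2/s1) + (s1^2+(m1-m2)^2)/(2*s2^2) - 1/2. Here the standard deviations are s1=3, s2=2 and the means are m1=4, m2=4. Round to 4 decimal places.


KL divergence between normal distributions:
KL = log(s2/s1) + (s1^2 + (m1-m2)^2)/(2*s2^2) - 1/2.
log(2/3) = -0.405465.
(3^2 + (4-4)^2)/(2*2^2) = (9 + 0)/8 = 1.125.
KL = -0.405465 + 1.125 - 0.5 = 0.2195

0.2195


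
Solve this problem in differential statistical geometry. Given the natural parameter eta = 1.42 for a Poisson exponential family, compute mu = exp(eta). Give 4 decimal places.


Expectation parameter for Poisson exponential family:
mu = exp(eta).
eta = 1.42.
mu = exp(1.42) = 4.1371

4.1371


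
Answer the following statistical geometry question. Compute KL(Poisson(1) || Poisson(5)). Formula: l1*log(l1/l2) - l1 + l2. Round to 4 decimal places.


KL divergence for Poisson:
KL = l1*log(l1/l2) - l1 + l2.
l1 = 1, l2 = 5.
log(1/5) = -1.609438.
l1*log(l1/l2) = 1 * -1.609438 = -1.609438.
KL = -1.609438 - 1 + 5 = 2.3906

2.3906


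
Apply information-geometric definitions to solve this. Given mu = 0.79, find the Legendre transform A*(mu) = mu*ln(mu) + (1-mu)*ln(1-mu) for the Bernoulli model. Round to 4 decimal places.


Legendre transform for Bernoulli:
A*(mu) = mu*log(mu) + (1-mu)*log(1-mu).
mu = 0.79, 1-mu = 0.21.
mu*log(mu) = 0.79*log(0.79) = -0.186221.
(1-mu)*log(1-mu) = 0.21*log(0.21) = -0.327736.
A* = -0.186221 + -0.327736 = -0.5140

-0.5140


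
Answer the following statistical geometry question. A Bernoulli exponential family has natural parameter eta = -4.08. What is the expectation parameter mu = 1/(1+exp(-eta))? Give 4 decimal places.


Dual coordinate (expectation parameter) for Bernoulli:
mu = 1/(1+exp(-eta)).
eta = -4.08.
exp(-eta) = exp(4.08) = 59.14547.
mu = 1/(1+59.14547) = 0.0166

0.0166


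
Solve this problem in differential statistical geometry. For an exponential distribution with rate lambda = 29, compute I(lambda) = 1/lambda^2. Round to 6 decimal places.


Fisher information for exponential: I(lambda) = 1/lambda^2.
lambda = 29, lambda^2 = 841.
I = 1/841 = 0.001189

0.001189


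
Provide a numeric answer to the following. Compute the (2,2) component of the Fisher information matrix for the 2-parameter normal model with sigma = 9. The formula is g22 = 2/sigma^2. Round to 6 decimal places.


For the 2-parameter normal family, the Fisher metric has:
  g11 = 1/sigma^2, g22 = 2/sigma^2.
sigma = 9, sigma^2 = 81.
g22 = 0.024691

0.024691


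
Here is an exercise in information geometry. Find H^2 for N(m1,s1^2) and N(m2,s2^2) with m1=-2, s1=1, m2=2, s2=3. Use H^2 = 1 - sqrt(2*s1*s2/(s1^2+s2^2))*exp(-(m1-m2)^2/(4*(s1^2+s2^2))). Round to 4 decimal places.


Squared Hellinger distance for Gaussians:
H^2 = 1 - sqrt(2*s1*s2/(s1^2+s2^2)) * exp(-(m1-m2)^2/(4*(s1^2+s2^2))).
s1^2 = 1, s2^2 = 9, s1^2+s2^2 = 10.
sqrt(2*1*3/(10)) = 0.774597.
(m1-m2)^2 = (-4)^2 = 16.
exp(-16/(4*10)) = exp(-0.4) = 0.67032.
H^2 = 1 - 0.774597*0.67032 = 0.4808

0.4808


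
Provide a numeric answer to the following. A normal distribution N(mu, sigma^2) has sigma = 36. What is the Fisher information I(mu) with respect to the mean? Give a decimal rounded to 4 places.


The Fisher information for the mean of a normal distribution is I(mu) = 1/sigma^2.
sigma = 36, so sigma^2 = 1296.
I(mu) = 1/1296 = 0.0008

0.0008


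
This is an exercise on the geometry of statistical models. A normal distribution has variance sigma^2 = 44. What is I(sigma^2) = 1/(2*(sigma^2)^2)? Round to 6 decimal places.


Fisher information for variance: I(sigma^2) = 1/(2*sigma^4).
sigma^2 = 44, so sigma^4 = 1936.
I = 1/(2*1936) = 1/3872 = 0.000258

0.000258


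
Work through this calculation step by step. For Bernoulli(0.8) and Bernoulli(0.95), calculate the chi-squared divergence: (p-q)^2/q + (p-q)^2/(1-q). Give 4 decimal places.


Chi-squared divergence between Bernoulli distributions:
chi^2 = (p-q)^2/q + (p-q)^2/(1-q).
p = 0.8, q = 0.95, p-q = -0.15.
(p-q)^2 = 0.0225.
term1 = 0.0225/0.95 = 0.023684.
term2 = 0.0225/0.05 = 0.45.
chi^2 = 0.023684 + 0.45 = 0.4737

0.4737


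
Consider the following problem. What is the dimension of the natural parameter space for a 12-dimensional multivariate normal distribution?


Exponential family dimension calculation:
For 12-dim MVN: mean has 12 params, covariance has 12*13/2 = 78 unique entries.
Total dim = 12 + 78 = 90.

90


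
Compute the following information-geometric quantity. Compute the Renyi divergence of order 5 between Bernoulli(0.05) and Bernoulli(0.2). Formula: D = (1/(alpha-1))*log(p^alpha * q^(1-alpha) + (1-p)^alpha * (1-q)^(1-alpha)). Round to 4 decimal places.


Renyi divergence of order alpha between Bernoulli distributions:
D = (1/(alpha-1))*log(p^alpha * q^(1-alpha) + (1-p)^alpha * (1-q)^(1-alpha)).
alpha = 5, p = 0.05, q = 0.2.
p^alpha * q^(1-alpha) = 0.05^5 * 0.2^-4 = 0.000195.
(1-p)^alpha * (1-q)^(1-alpha) = 0.95^5 * 0.8^-4 = 1.889114.
sum = 0.000195 + 1.889114 = 1.889309.
D = (1/4)*log(1.889309) = 0.1591

0.1591


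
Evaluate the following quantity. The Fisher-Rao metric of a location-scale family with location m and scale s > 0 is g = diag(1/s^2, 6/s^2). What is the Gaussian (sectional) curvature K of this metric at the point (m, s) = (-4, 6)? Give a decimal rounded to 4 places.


The metric has the form g = (A dm^2 + B ds^2)/s^2 with A = 1, B = 6.
Substitute u = sqrt(A/B)*m: g = B*(du^2 + ds^2)/s^2, i.e. B times the
Poincare upper half-plane metric, which has constant Gaussian curvature -1.
Scaling a 2D metric by a constant c divides the Gaussian curvature by c,
so K = -1/B = -1/(6) = -0.1667 everywhere (the point (m, s) = (-4, 6) is irrelevant:
the curvature is constant).
The requested Gaussian curvature is K = -0.1667.

-0.1667


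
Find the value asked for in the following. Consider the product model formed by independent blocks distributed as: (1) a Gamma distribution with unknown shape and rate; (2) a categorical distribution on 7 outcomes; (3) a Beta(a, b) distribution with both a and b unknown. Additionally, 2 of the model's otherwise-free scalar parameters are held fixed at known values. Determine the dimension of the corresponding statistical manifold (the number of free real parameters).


The dimension of a statistical manifold equals the number of free
(independent) real parameters of the model. For a product of independent
blocks the parameter counts add.
- Gamma (shape, rate): 2.
- categorical on 7 outcomes (probabilities sum to 1): 7-1 = 6.
- Beta (a, b): 2.
Total = 2 + 6 + 2 = 10.
2 parameter(s) fixed at known values: 10 - 2 = 8.
Dimension = 8

8


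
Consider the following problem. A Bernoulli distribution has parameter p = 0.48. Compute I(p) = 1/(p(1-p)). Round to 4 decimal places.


For Bernoulli(p), Fisher information is I(p) = 1/(p*(1-p)).
p = 0.48, 1-p = 0.52.
p*(1-p) = 0.2496.
I(p) = 1/0.2496 = 4.0064

4.0064


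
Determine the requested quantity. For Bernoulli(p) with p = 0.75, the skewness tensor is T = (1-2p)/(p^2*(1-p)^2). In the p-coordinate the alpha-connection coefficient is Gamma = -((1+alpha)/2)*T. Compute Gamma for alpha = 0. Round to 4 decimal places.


Skewness (Amari-Chentsov) tensor: T = (1-2p)/(p^2*(1-p)^2).
p = 0.75, 1-2p = -0.5, p^2 = 0.5625, (1-p)^2 = 0.0625.
T = -0.5/(0.5625 * 0.0625) = -14.222222.
In the p-coordinate, Gamma^(alpha) = Gamma^(0) - (alpha/2)*T with Gamma^(0) = (1/2)*g'(p) = -T/2,
so Gamma^(alpha) = -((1+alpha)/2)*T.
alpha = 0, -(1+alpha)/2 = -0.5.
Gamma = -0.5 * -14.222222 = 7.1111

7.1111


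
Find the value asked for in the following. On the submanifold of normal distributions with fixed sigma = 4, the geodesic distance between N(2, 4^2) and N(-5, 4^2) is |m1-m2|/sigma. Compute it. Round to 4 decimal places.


On the fixed-variance normal subfamily, geodesic distance = |m1-m2|/sigma.
|2 - -5| = 7.
sigma = 4.
d = 7/4 = 1.7500

1.7500


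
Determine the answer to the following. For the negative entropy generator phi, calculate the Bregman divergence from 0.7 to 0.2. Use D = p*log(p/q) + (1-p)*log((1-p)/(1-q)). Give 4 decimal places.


Bregman divergence with negative entropy generator:
D = p*log(p/q) + (1-p)*log((1-p)/(1-q)).
p = 0.7, q = 0.2.
p*log(p/q) = 0.7*log(0.7/0.2) = 0.876934.
(1-p)*log((1-p)/(1-q)) = 0.3*log(0.3/0.8) = -0.294249.
D = 0.876934 + -0.294249 = 0.5827

0.5827


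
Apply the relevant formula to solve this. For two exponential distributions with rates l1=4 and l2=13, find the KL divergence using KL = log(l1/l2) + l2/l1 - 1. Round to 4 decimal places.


KL divergence for exponential family:
KL = log(l1/l2) + l2/l1 - 1.
log(4/13) = -1.178655.
13/4 = 3.25.
KL = -1.178655 + 3.25 - 1 = 1.0713

1.0713


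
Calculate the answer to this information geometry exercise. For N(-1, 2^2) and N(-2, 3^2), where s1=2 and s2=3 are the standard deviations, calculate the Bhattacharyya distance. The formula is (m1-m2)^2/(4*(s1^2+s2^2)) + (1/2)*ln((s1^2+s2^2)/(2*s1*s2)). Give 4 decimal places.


Bhattacharyya distance between two Gaussians:
DB = (m1-m2)^2/(4*(s1^2+s2^2)) + (1/2)*ln((s1^2+s2^2)/(2*s1*s2)).
(m1-m2)^2 = (1)^2 = 1.
s1^2+s2^2 = 4 + 9 = 13.
term1 = 1/52 = 0.019231.
term2 = 0.5*ln(13/12.0) = 0.040021.
DB = 0.019231 + 0.040021 = 0.0593

0.0593


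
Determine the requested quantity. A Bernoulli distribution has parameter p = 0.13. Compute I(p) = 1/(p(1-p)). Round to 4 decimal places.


For Bernoulli(p), Fisher information is I(p) = 1/(p*(1-p)).
p = 0.13, 1-p = 0.87.
p*(1-p) = 0.1131.
I(p) = 1/0.1131 = 8.8417

8.8417


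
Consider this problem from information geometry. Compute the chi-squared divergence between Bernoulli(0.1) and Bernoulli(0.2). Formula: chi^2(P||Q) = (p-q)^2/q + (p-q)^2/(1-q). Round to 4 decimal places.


Chi-squared divergence between Bernoulli distributions:
chi^2 = (p-q)^2/q + (p-q)^2/(1-q).
p = 0.1, q = 0.2, p-q = -0.1.
(p-q)^2 = 0.01.
term1 = 0.01/0.2 = 0.05.
term2 = 0.01/0.8 = 0.0125.
chi^2 = 0.05 + 0.0125 = 0.0625

0.0625


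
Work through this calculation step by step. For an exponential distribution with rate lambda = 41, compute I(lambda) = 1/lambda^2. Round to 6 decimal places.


Fisher information for exponential: I(lambda) = 1/lambda^2.
lambda = 41, lambda^2 = 1681.
I = 1/1681 = 0.000595

0.000595


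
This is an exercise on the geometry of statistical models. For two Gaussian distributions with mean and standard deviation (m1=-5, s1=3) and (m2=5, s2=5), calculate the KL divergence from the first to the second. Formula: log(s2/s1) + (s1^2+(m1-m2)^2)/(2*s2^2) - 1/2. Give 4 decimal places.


KL divergence between normal distributions:
KL = log(s2/s1) + (s1^2 + (m1-m2)^2)/(2*s2^2) - 1/2.
log(5/3) = 0.510826.
(3^2 + (-5-5)^2)/(2*5^2) = (9 + 100)/50 = 2.18.
KL = 0.510826 + 2.18 - 0.5 = 2.1908

2.1908


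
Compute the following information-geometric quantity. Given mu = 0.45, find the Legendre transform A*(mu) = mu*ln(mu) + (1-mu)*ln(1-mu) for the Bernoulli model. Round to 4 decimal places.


Legendre transform for Bernoulli:
A*(mu) = mu*log(mu) + (1-mu)*log(1-mu).
mu = 0.45, 1-mu = 0.55.
mu*log(mu) = 0.45*log(0.45) = -0.359328.
(1-mu)*log(1-mu) = 0.55*log(0.55) = -0.32881.
A* = -0.359328 + -0.32881 = -0.6881

-0.6881


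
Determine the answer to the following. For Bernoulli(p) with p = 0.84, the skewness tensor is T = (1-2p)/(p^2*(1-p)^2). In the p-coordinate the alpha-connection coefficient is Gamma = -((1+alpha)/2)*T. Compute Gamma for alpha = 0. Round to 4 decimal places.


Skewness (Amari-Chentsov) tensor: T = (1-2p)/(p^2*(1-p)^2).
p = 0.84, 1-2p = -0.68, p^2 = 0.7056, (1-p)^2 = 0.0256.
T = -0.68/(0.7056 * 0.0256) = -37.645266.
In the p-coordinate, Gamma^(alpha) = Gamma^(0) - (alpha/2)*T with Gamma^(0) = (1/2)*g'(p) = -T/2,
so Gamma^(alpha) = -((1+alpha)/2)*T.
alpha = 0, -(1+alpha)/2 = -0.5.
Gamma = -0.5 * -37.645266 = 18.8226

18.8226


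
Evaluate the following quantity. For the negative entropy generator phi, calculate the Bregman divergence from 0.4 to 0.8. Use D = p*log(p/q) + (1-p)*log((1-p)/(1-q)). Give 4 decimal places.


Bregman divergence with negative entropy generator:
D = p*log(p/q) + (1-p)*log((1-p)/(1-q)).
p = 0.4, q = 0.8.
p*log(p/q) = 0.4*log(0.4/0.8) = -0.277259.
(1-p)*log((1-p)/(1-q)) = 0.6*log(0.6/0.2) = 0.659167.
D = -0.277259 + 0.659167 = 0.3819

0.3819


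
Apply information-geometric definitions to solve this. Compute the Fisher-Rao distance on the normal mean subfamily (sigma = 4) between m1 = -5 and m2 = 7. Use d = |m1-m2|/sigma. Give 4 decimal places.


On the fixed-variance normal subfamily, geodesic distance = |m1-m2|/sigma.
|-5 - 7| = 12.
sigma = 4.
d = 12/4 = 3.0000

3.0000


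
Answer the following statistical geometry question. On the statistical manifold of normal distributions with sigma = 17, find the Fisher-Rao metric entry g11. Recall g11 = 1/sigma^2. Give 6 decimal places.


For the 2-parameter normal family, the Fisher metric has:
  g11 = 1/sigma^2, g22 = 2/sigma^2.
sigma = 17, sigma^2 = 289.
g11 = 0.003460

0.003460


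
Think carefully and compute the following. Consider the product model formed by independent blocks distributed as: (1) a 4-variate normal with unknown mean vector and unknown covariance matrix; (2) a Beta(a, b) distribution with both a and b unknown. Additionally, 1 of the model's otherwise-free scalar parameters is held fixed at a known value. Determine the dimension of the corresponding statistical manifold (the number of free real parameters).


The dimension of a statistical manifold equals the number of free
(independent) real parameters of the model. For a product of independent
blocks the parameter counts add.
- 4-variate normal: 4 (mean) + 4*5/2 = 10 (symmetric covariance) = 14.
- Beta (a, b): 2.
Total = 14 + 2 = 16.
1 parameter(s) fixed at known values: 16 - 1 = 15.
Dimension = 15

15


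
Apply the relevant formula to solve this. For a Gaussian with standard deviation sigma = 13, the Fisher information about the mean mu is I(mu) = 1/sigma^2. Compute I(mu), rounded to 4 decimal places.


The Fisher information for the mean of a normal distribution is I(mu) = 1/sigma^2.
sigma = 13, so sigma^2 = 169.
I(mu) = 1/169 = 0.0059

0.0059


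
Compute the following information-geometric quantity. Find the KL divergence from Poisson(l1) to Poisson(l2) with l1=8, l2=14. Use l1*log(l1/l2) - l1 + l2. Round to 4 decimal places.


KL divergence for Poisson:
KL = l1*log(l1/l2) - l1 + l2.
l1 = 8, l2 = 14.
log(8/14) = -0.559616.
l1*log(l1/l2) = 8 * -0.559616 = -4.476926.
KL = -4.476926 - 8 + 14 = 1.5231

1.5231


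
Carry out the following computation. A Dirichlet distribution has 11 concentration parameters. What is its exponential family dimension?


Exponential family dimension calculation:
Dirichlet with 11 components has 11 natural parameters.

11


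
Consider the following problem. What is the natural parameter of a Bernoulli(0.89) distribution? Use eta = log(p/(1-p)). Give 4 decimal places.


Natural parameter for Bernoulli: eta = log(p/(1-p)).
p = 0.89, 1-p = 0.11.
p/(1-p) = 8.090909.
eta = log(8.090909) = 2.0907

2.0907


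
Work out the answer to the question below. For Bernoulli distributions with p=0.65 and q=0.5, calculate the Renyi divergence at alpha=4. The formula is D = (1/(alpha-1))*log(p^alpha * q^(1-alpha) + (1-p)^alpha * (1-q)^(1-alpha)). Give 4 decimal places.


Renyi divergence of order alpha between Bernoulli distributions:
D = (1/(alpha-1))*log(p^alpha * q^(1-alpha) + (1-p)^alpha * (1-q)^(1-alpha)).
alpha = 4, p = 0.65, q = 0.5.
p^alpha * q^(1-alpha) = 0.65^4 * 0.5^-3 = 1.42805.
(1-p)^alpha * (1-q)^(1-alpha) = 0.35^4 * 0.5^-3 = 0.12005.
sum = 1.42805 + 0.12005 = 1.5481.
D = (1/3)*log(1.5481) = 0.1457

0.1457


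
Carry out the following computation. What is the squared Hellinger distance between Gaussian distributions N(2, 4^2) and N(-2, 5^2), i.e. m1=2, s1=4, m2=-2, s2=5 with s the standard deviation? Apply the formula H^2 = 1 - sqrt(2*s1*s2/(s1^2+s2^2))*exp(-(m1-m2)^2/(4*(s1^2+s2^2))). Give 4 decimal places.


Squared Hellinger distance for Gaussians:
H^2 = 1 - sqrt(2*s1*s2/(s1^2+s2^2)) * exp(-(m1-m2)^2/(4*(s1^2+s2^2))).
s1^2 = 16, s2^2 = 25, s1^2+s2^2 = 41.
sqrt(2*4*5/(41)) = 0.98773.
(m1-m2)^2 = (4)^2 = 16.
exp(-16/(4*41)) = exp(-0.097561) = 0.907047.
H^2 = 1 - 0.98773*0.907047 = 0.1041

0.1041


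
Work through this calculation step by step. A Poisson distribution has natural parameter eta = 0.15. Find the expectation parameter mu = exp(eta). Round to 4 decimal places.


Expectation parameter for Poisson exponential family:
mu = exp(eta).
eta = 0.15.
mu = exp(0.15) = 1.1618

1.1618


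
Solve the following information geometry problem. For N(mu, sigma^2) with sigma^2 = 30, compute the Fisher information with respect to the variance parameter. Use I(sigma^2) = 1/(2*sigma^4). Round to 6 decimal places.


Fisher information for variance: I(sigma^2) = 1/(2*sigma^4).
sigma^2 = 30, so sigma^4 = 900.
I = 1/(2*900) = 1/1800 = 0.000556

0.000556


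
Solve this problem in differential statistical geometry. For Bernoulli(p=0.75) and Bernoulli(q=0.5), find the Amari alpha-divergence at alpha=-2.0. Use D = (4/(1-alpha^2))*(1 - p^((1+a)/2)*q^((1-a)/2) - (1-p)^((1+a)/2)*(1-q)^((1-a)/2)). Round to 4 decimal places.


Amari alpha-divergence:
D = (4/(1-alpha^2))*(1 - p^((1+a)/2)*q^((1-a)/2) - (1-p)^((1+a)/2)*(1-q)^((1-a)/2)).
alpha = -2.0, p = 0.75, q = 0.5.
e1 = (1+alpha)/2 = -0.5, e2 = (1-alpha)/2 = 1.5.
t1 = p^e1 * q^e2 = 0.75^-0.5 * 0.5^1.5 = 0.408248.
t2 = (1-p)^e1 * (1-q)^e2 = 0.25^-0.5 * 0.5^1.5 = 0.707107.
4/(1-alpha^2) = -1.333333.
D = -1.333333*(1 - 0.408248 - 0.707107) = 0.1538

0.1538


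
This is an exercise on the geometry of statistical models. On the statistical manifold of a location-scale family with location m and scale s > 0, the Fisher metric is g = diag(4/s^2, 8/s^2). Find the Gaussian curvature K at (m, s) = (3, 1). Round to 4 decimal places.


The metric has the form g = (A dm^2 + B ds^2)/s^2 with A = 4, B = 8.
Substitute u = sqrt(A/B)*m: g = B*(du^2 + ds^2)/s^2, i.e. B times the
Poincare upper half-plane metric, which has constant Gaussian curvature -1.
Scaling a 2D metric by a constant c divides the Gaussian curvature by c,
so K = -1/B = -1/(8) = -0.1250 everywhere (the point (m, s) = (3, 1) is irrelevant:
the curvature is constant).
The requested Gaussian curvature is K = -0.1250.

-0.1250


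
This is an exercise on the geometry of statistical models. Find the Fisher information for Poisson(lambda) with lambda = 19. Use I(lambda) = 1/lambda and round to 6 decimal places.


Fisher information for Poisson: I(lambda) = 1/lambda.
lambda = 19.
I(lambda) = 1/19 = 0.052632

0.052632


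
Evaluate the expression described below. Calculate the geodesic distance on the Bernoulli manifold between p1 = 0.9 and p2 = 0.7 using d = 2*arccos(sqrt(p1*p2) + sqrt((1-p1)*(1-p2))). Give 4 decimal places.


Geodesic distance on Bernoulli manifold:
d(p1,p2) = 2*arccos(sqrt(p1*p2) + sqrt((1-p1)*(1-p2))).
sqrt(p1*p2) = sqrt(0.9*0.7) = 0.793725.
sqrt((1-p1)*(1-p2)) = sqrt(0.1*0.3) = 0.173205.
arg = 0.793725 + 0.173205 = 0.96693.
d = 2*arccos(0.96693) = 0.5158

0.5158


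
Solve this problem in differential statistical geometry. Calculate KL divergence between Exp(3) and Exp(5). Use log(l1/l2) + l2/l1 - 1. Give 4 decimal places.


KL divergence for exponential family:
KL = log(l1/l2) + l2/l1 - 1.
log(3/5) = -0.510826.
5/3 = 1.666667.
KL = -0.510826 + 1.666667 - 1 = 0.1558

0.1558


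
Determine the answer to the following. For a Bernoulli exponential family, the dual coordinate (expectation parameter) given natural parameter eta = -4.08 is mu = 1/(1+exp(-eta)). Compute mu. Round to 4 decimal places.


Dual coordinate (expectation parameter) for Bernoulli:
mu = 1/(1+exp(-eta)).
eta = -4.08.
exp(-eta) = exp(4.08) = 59.14547.
mu = 1/(1+59.14547) = 0.0166

0.0166


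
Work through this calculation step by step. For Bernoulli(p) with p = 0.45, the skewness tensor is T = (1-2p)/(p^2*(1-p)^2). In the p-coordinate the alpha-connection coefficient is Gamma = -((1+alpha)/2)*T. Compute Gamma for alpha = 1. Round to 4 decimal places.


Skewness (Amari-Chentsov) tensor: T = (1-2p)/(p^2*(1-p)^2).
p = 0.45, 1-2p = 0.1, p^2 = 0.2025, (1-p)^2 = 0.3025.
T = 0.1/(0.2025 * 0.3025) = 1.632486.
In the p-coordinate, Gamma^(alpha) = Gamma^(0) - (alpha/2)*T with Gamma^(0) = (1/2)*g'(p) = -T/2,
so Gamma^(alpha) = -((1+alpha)/2)*T.
alpha = 1, -(1+alpha)/2 = -1.0.
Gamma = -1.0 * 1.632486 = -1.6325

-1.6325


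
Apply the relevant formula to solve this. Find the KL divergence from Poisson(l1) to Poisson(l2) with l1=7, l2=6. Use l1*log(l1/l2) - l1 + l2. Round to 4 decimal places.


KL divergence for Poisson:
KL = l1*log(l1/l2) - l1 + l2.
l1 = 7, l2 = 6.
log(7/6) = 0.154151.
l1*log(l1/l2) = 7 * 0.154151 = 1.079055.
KL = 1.079055 - 7 + 6 = 0.0791

0.0791


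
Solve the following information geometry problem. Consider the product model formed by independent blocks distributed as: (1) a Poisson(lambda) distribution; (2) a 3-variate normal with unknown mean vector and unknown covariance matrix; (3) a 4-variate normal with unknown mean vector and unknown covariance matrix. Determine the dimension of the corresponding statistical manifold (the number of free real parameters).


The dimension of a statistical manifold equals the number of free
(independent) real parameters of the model. For a product of independent
blocks the parameter counts add.
- Poisson (lambda): 1.
- 3-variate normal: 3 (mean) + 3*4/2 = 6 (symmetric covariance) = 9.
- 4-variate normal: 4 (mean) + 4*5/2 = 10 (symmetric covariance) = 14.
Total = 1 + 9 + 14 = 24.
Dimension = 24

24


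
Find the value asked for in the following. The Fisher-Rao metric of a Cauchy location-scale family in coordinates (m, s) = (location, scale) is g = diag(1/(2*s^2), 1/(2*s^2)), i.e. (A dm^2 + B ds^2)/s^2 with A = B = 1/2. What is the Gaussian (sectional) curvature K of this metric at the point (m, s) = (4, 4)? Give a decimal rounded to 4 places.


The metric has the form g = (A dm^2 + B ds^2)/s^2 with A = 1/2, B = 1/2.
Substitute u = sqrt(A/B)*m: g = B*(du^2 + ds^2)/s^2, i.e. B times the
Poincare upper half-plane metric, which has constant Gaussian curvature -1.
Scaling a 2D metric by a constant c divides the Gaussian curvature by c,
so K = -1/B = -1/(1/2) = -2.0000 everywhere (the point (m, s) = (4, 4) is irrelevant:
the curvature is constant).
The requested Gaussian curvature is K = -2.0000.

-2.0000


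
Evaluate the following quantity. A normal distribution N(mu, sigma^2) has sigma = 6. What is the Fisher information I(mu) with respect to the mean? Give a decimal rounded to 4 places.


The Fisher information for the mean of a normal distribution is I(mu) = 1/sigma^2.
sigma = 6, so sigma^2 = 36.
I(mu) = 1/36 = 0.0278

0.0278


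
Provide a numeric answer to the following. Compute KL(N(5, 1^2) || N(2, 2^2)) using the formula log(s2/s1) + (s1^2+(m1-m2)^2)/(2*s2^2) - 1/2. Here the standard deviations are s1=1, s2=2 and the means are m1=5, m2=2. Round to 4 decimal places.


KL divergence between normal distributions:
KL = log(s2/s1) + (s1^2 + (m1-m2)^2)/(2*s2^2) - 1/2.
log(2/1) = 0.693147.
(1^2 + (5-2)^2)/(2*2^2) = (1 + 9)/8 = 1.25.
KL = 0.693147 + 1.25 - 0.5 = 1.4431

1.4431


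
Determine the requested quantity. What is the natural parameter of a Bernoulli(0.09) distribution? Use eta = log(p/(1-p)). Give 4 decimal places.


Natural parameter for Bernoulli: eta = log(p/(1-p)).
p = 0.09, 1-p = 0.91.
p/(1-p) = 0.098901.
eta = log(0.098901) = -2.3136

-2.3136


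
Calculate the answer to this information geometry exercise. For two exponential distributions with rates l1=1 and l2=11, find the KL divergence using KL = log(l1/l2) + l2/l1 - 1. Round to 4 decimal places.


KL divergence for exponential family:
KL = log(l1/l2) + l2/l1 - 1.
log(1/11) = -2.397895.
11/1 = 11.0.
KL = -2.397895 + 11.0 - 1 = 7.6021

7.6021


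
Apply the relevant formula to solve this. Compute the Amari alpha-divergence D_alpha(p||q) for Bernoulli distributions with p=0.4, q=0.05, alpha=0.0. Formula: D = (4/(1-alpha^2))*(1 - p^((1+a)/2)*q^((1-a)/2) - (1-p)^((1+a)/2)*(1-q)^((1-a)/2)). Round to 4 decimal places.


Amari alpha-divergence:
D = (4/(1-alpha^2))*(1 - p^((1+a)/2)*q^((1-a)/2) - (1-p)^((1+a)/2)*(1-q)^((1-a)/2)).
alpha = 0.0, p = 0.4, q = 0.05.
e1 = (1+alpha)/2 = 0.5, e2 = (1-alpha)/2 = 0.5.
t1 = p^e1 * q^e2 = 0.4^0.5 * 0.05^0.5 = 0.141421.
t2 = (1-p)^e1 * (1-q)^e2 = 0.6^0.5 * 0.95^0.5 = 0.754983.
4/(1-alpha^2) = 4.0.
D = 4.0*(1 - 0.141421 - 0.754983) = 0.4144

0.4144


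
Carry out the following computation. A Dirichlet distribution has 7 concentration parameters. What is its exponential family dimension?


Exponential family dimension calculation:
Dirichlet with 7 components has 7 natural parameters.

7


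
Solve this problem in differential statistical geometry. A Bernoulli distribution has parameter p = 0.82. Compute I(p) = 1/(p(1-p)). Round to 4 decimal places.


For Bernoulli(p), Fisher information is I(p) = 1/(p*(1-p)).
p = 0.82, 1-p = 0.18.
p*(1-p) = 0.1476.
I(p) = 1/0.1476 = 6.7751

6.7751


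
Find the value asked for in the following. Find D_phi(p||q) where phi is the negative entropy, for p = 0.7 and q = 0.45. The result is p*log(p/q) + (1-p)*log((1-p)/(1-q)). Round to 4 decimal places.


Bregman divergence with negative entropy generator:
D = p*log(p/q) + (1-p)*log((1-p)/(1-q)).
p = 0.7, q = 0.45.
p*log(p/q) = 0.7*log(0.7/0.45) = 0.309283.
(1-p)*log((1-p)/(1-q)) = 0.3*log(0.3/0.55) = -0.181841.
D = 0.309283 + -0.181841 = 0.1274

0.1274


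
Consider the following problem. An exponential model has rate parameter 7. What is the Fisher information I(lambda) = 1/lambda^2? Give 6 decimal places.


Fisher information for exponential: I(lambda) = 1/lambda^2.
lambda = 7, lambda^2 = 49.
I = 1/49 = 0.020408

0.020408


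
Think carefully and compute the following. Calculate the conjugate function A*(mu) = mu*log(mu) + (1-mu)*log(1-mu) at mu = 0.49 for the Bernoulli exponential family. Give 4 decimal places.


Legendre transform for Bernoulli:
A*(mu) = mu*log(mu) + (1-mu)*log(1-mu).
mu = 0.49, 1-mu = 0.51.
mu*log(mu) = 0.49*log(0.49) = -0.349541.
(1-mu)*log(1-mu) = 0.51*log(0.51) = -0.343406.
A* = -0.349541 + -0.343406 = -0.6929

-0.6929


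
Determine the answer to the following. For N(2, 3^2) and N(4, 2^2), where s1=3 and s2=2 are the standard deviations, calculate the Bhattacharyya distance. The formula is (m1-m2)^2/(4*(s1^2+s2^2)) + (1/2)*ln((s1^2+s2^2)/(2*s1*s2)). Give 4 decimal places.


Bhattacharyya distance between two Gaussians:
DB = (m1-m2)^2/(4*(s1^2+s2^2)) + (1/2)*ln((s1^2+s2^2)/(2*s1*s2)).
(m1-m2)^2 = (-2)^2 = 4.
s1^2+s2^2 = 9 + 4 = 13.
term1 = 4/52 = 0.076923.
term2 = 0.5*ln(13/12.0) = 0.040021.
DB = 0.076923 + 0.040021 = 0.1169

0.1169
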